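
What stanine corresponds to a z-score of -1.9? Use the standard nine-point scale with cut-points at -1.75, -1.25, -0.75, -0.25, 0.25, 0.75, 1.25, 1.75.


Stanine boundaries: [-1.75, -1.25, -0.75, -0.25, 0.25, 0.75, 1.25, 1.75]
z = -1.9
Check each boundary:
  z < -1.75
  z < -1.25
  z < -0.75
  z < -0.25
  z < 0.25
  z < 0.75
  z < 1.25
  z < 1.75
Highest qualifying boundary gives stanine = 1

1


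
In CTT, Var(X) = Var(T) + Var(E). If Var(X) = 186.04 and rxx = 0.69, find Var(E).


var_true = rxx * var_obs = 0.69 * 186.04 = 128.3676
var_error = var_obs - var_true
var_error = 186.04 - 128.3676
var_error = 57.6724

57.6724


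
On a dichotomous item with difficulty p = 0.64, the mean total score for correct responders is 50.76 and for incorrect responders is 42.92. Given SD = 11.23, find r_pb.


q = 1 - p = 0.36
rpb = ((M1 - M0) / SD) * sqrt(p * q)
rpb = ((50.76 - 42.92) / 11.23) * sqrt(0.64 * 0.36)
rpb = 0.3351

0.3351


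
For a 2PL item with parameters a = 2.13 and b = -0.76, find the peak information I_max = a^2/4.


For 2PL, max info at theta = b = -0.76
I_max = a^2 / 4 = 2.13^2 / 4
= 4.5369 / 4
I_max = 1.1342

1.1342


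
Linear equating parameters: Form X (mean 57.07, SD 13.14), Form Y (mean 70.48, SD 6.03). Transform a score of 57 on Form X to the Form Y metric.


slope = SD_Y / SD_X = 6.03 / 13.14 ~ 0.4589
intercept = mean_Y - slope * mean_X = 70.48 - (6.03 / 13.14) * 57.07 ~ 44.2903
Y = slope * X + intercept. To avoid rounding drift from the rounded slope/intercept, evaluate the equivalent form Y = mean_Y + SD_Y * (X - mean_X) / SD_X at full precision:
Y = 70.48 + 6.03 * (57 - 57.07) / 13.14
Y = 70.48 - 6.03 * 0.07 / 13.14
Y = 70.48 - 0.4221 / 13.14
Y = 70.48 - 0.0321
Y = 70.4479

70.4479


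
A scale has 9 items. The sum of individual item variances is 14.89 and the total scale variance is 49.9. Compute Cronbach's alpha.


alpha = (k/(k-1)) * (1 - sum(si^2)/s_total^2)
= (9/8) * (1 - 14.89/49.9)
alpha = 0.7893

0.7893


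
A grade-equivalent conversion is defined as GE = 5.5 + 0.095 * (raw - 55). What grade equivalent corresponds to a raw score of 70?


raw - median = 70 - 55 = 15
slope * diff = 0.095 * 15 = 1.425
GE = 5.5 + 1.425
GE = 6.925

6.925


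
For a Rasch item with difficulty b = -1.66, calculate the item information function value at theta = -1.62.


P = 1/(1+exp(-(-1.62--1.66))) = 0.51
I = P*(1-P) = 0.51 * 0.49
I = 0.2499

0.2499


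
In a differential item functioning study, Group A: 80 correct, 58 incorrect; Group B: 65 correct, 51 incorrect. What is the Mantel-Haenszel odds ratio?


Odds_A = 80/58 = 1.3793
Odds_B = 65/51 = 1.2745
OR = Odds_A / Odds_B = 1.3793 / 1.2745
Exactly, OR = (80 * 51) / (58 * 65) = 4080 / 3770
OR = 1.0822

1.0822


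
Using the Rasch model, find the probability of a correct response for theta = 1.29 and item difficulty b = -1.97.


theta - b = 1.29 - -1.97 = 3.26
exp(-(theta - b)) = exp(-3.26) = 0.0384
P = 1 / (1 + 0.0384)
P = 0.963

0.963


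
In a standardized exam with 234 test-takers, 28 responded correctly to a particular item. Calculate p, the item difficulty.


Item difficulty p = number correct / total examinees
p = 28 / 234
p = 0.1197

0.1197


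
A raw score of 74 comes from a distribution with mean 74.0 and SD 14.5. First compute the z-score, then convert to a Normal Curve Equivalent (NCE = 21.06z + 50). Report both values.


z = (X - mean) / SD = (74 - 74.0) / 14.5
z = 0.0 / 14.5
z = 0.0
NCE = NCE = 21.06z + 50
Carry z at full precision (z = 0.0 / 14.5) into the conversion:
NCE = 21.06 * (0.0 / 14.5) + 50 = 0.0 / 14.5 + 50
NCE = 0.0 + 50
NCE = 50.0

50.0


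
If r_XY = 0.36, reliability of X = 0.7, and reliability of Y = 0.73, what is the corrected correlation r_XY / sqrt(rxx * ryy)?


r_corrected = rxy / sqrt(rxx * ryy)
= 0.36 / sqrt(0.7 * 0.73)
= 0.36 / sqrt(0.511)
= 0.36 / 0.714843
r_corrected = 0.5036

0.5036


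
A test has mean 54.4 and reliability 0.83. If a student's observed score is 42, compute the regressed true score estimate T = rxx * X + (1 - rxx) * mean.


T_est = rxx * X + (1 - rxx) * mean
T_est = 0.83 * 42 + 0.17 * 54.4
T_est = 34.86 + 9.248
T_est = 44.108

44.108


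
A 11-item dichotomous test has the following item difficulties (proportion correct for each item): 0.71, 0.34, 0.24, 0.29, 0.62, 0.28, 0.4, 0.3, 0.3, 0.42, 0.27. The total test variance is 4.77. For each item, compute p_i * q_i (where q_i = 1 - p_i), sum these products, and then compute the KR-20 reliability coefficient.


For each item, compute p_i * q_i:
  Item 1: 0.71 * 0.29 = 0.2059
  Item 2: 0.34 * 0.66 = 0.2244
  Item 3: 0.24 * 0.76 = 0.1824
  Item 4: 0.29 * 0.71 = 0.2059
  Item 5: 0.62 * 0.38 = 0.2356
  Item 6: 0.28 * 0.72 = 0.2016
  Item 7: 0.4 * 0.6 = 0.24
  Item 8: 0.3 * 0.7 = 0.21
  Item 9: 0.3 * 0.7 = 0.21
  Item 10: 0.42 * 0.58 = 0.2436
  Item 11: 0.27 * 0.73 = 0.1971
Sum(p_i * q_i) = 0.2059 + 0.2244 + 0.1824 + 0.2059 + 0.2356 + 0.2016 + 0.24 + 0.21 + 0.21 + 0.2436 + 0.1971 = 2.3565
KR-20 = (k/(k-1)) * (1 - Sum(p_i*q_i) / Var_total)
= (11/10) * (1 - 2.3565/4.77)
= 1.1 * 0.506
KR-20 = 0.5566

0.5566


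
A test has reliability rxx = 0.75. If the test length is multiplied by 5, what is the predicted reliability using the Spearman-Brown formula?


r_new = (n * rxx) / (1 + (n-1) * rxx)
r_new = (5 * 0.75) / (1 + 4 * 0.75)
r_new = 3.75 / 4.0
r_new = 0.9375

0.9375


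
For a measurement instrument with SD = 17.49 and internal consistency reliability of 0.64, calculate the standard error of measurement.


SEM = SD * sqrt(1 - rxx)
SEM = 17.49 * sqrt(1 - 0.64)
SEM = 17.49 * sqrt(0.36) = 17.49 * 0.6
SEM = 10.494

10.494


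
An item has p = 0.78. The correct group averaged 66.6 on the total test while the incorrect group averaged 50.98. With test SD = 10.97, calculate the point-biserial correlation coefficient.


q = 1 - p = 0.22
rpb = ((M1 - M0) / SD) * sqrt(p * q)
rpb = ((66.6 - 50.98) / 10.97) * sqrt(0.78 * 0.22)
rpb = 0.5898

0.5898


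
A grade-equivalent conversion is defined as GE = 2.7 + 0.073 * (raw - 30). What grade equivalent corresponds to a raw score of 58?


raw - median = 58 - 30 = 28
slope * diff = 0.073 * 28 = 2.044
GE = 2.7 + 2.044
GE = 4.744

4.744


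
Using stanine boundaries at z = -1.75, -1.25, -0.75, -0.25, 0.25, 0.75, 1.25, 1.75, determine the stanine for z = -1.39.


Stanine boundaries: [-1.75, -1.25, -0.75, -0.25, 0.25, 0.75, 1.25, 1.75]
z = -1.39
Check each boundary:
  z >= -1.75 -> could be stanine 2
  z < -1.25
  z < -0.75
  z < -0.25
  z < 0.25
  z < 0.75
  z < 1.25
  z < 1.75
Highest qualifying boundary gives stanine = 2

2


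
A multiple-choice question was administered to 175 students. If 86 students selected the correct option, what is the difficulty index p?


Item difficulty p = number correct / total examinees
p = 86 / 175
p = 0.4914

0.4914


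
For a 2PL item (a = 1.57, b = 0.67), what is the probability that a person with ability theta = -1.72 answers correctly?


a*(theta - b) = 1.57 * (-1.72 - 0.67) = -3.7523
exp(--3.7523) = 42.619
P = 1 / (1 + 42.619)
P = 0.0229

0.0229


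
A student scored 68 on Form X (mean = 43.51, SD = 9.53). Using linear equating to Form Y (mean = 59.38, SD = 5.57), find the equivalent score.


slope = SD_Y / SD_X = 5.57 / 9.53 ~ 0.5845
intercept = mean_Y - slope * mean_X = 59.38 - (5.57 / 9.53) * 43.51 ~ 33.9497
Y = slope * X + intercept. To avoid rounding drift from the rounded slope/intercept, evaluate the equivalent form Y = mean_Y + SD_Y * (X - mean_X) / SD_X at full precision:
Y = 59.38 + 5.57 * (68 - 43.51) / 9.53
Y = 59.38 + 5.57 * 24.49 / 9.53
Y = 59.38 + 136.4093 / 9.53
Y = 59.38 + 14.3137
Y = 73.6937

73.6937


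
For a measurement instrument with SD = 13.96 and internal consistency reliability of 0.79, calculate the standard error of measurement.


SEM = SD * sqrt(1 - rxx)
SEM = 13.96 * sqrt(1 - 0.79)
SEM = 13.96 * sqrt(0.21) = 13.96 * 0.458258
SEM = 6.3973

6.3973


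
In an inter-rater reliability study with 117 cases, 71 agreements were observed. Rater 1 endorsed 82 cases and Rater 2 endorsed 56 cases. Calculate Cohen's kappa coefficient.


P_o = 71/117 = 0.606838
P_e = (82*56 + 35*61) / 13689 = 0.491416
kappa = (P_o - P_e) / (1 - P_e)
kappa = (0.606838 - 0.491416) / (1 - 0.491416)
kappa = 0.2269

0.2269


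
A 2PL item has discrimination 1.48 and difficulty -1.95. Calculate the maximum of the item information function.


For 2PL, max info at theta = b = -1.95
I_max = a^2 / 4 = 1.48^2 / 4
= 2.1904 / 4
I_max = 0.5476

0.5476


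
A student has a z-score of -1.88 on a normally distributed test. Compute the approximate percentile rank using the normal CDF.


CDF(z) = 0.5 * (1 + erf(z/sqrt(2)))
erf(-1.3294) = -0.9399
CDF = 0.0301
Percentile rank = 0.0301 * 100 = 3.01

3.01


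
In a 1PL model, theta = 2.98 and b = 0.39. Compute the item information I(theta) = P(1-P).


P = 1/(1+exp(-(2.98-0.39))) = 0.9302
I = P*(1-P) = 0.9302 * 0.0698
I = 0.0649

0.0649


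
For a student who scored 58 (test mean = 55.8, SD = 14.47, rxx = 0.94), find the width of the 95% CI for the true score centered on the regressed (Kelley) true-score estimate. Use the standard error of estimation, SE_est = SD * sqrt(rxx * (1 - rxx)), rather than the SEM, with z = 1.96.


True score estimate = 0.94*58 + 0.06*55.8 = 57.868
SE_est = SD * sqrt(rxx * (1 - rxx)) = 14.47 * sqrt(0.94 * 0.06) = 14.47 * sqrt(0.0564) = 3.436435
CI = T_est +/- z * SE_est, so width = 2 * z * SE_est = 2 * 1.96 * 3.436435
Width = 13.4708

13.4708


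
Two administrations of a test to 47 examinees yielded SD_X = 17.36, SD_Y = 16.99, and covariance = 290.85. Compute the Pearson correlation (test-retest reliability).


r = cov(X,Y) / (SD_X * SD_Y)
r = 290.85 / (17.36 * 16.99)
r = 290.85 / 294.9464
r = 0.9861

0.9861


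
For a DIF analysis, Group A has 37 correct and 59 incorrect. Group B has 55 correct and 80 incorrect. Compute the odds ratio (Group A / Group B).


Odds_A = 37/59 = 0.6271
Odds_B = 55/80 = 0.6875
OR = Odds_A / Odds_B = 0.6271 / 0.6875
Exactly, OR = (37 * 80) / (59 * 55) = 2960 / 3245
OR = 0.9122

0.9122


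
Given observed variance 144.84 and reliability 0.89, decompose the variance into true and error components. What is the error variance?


var_true = rxx * var_obs = 0.89 * 144.84 = 128.9076
var_error = var_obs - var_true
var_error = 144.84 - 128.9076
var_error = 15.9324

15.9324


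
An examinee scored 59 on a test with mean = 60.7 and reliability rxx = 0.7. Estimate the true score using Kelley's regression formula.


T_est = rxx * X + (1 - rxx) * mean
T_est = 0.7 * 59 + 0.3 * 60.7
T_est = 41.3 + 18.21
T_est = 59.51

59.51


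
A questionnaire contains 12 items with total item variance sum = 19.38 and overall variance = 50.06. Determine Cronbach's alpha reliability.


alpha = (k/(k-1)) * (1 - sum(si^2)/s_total^2)
= (12/11) * (1 - 19.38/50.06)
alpha = 0.6686

0.6686


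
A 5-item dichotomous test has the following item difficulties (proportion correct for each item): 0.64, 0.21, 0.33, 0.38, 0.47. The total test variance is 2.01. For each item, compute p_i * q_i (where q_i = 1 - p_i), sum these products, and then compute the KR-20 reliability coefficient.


For each item, compute p_i * q_i:
  Item 1: 0.64 * 0.36 = 0.2304
  Item 2: 0.21 * 0.79 = 0.1659
  Item 3: 0.33 * 0.67 = 0.2211
  Item 4: 0.38 * 0.62 = 0.2356
  Item 5: 0.47 * 0.53 = 0.2491
Sum(p_i * q_i) = 0.2304 + 0.1659 + 0.2211 + 0.2356 + 0.2491 = 1.1021
KR-20 = (k/(k-1)) * (1 - Sum(p_i*q_i) / Var_total)
= (5/4) * (1 - 1.1021/2.01)
= 1.25 * 0.4517
KR-20 = 0.5646

0.5646


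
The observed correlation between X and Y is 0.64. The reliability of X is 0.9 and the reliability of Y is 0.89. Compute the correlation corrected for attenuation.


r_corrected = rxy / sqrt(rxx * ryy)
= 0.64 / sqrt(0.9 * 0.89)
= 0.64 / sqrt(0.801)
= 0.64 / 0.894986
r_corrected = 0.7151

0.7151


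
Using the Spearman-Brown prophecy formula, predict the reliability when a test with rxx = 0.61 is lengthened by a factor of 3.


r_new = (n * rxx) / (1 + (n-1) * rxx)
r_new = (3 * 0.61) / (1 + 2 * 0.61)
r_new = 1.83 / 2.22
r_new = 0.8243

0.8243


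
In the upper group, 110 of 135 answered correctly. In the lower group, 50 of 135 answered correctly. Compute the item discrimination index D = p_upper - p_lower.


p_upper = 110/135 = 0.8148
p_lower = 50/135 = 0.3704
D = 0.8148 - 0.3704 = 0.4444

0.4444


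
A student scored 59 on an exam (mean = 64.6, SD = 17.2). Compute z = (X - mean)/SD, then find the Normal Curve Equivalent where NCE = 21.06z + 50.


z = (X - mean) / SD = (59 - 64.6) / 17.2
z = -5.6 / 17.2
z = -0.3256
NCE = NCE = 21.06z + 50
Carry z at full precision (z = -5.6 / 17.2) into the conversion:
NCE = 21.06 * (-5.6 / 17.2) + 50 = -117.936 / 17.2 + 50
NCE = -6.8567 + 50
NCE = 43.1433

43.1433


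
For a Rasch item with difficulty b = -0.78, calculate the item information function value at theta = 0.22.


P = 1/(1+exp(-(0.22--0.78))) = 0.7311
I = P*(1-P) = 0.7311 * 0.2689
I = 0.1966

0.1966


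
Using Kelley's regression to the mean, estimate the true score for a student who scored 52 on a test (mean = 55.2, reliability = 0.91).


T_est = rxx * X + (1 - rxx) * mean
T_est = 0.91 * 52 + 0.09 * 55.2
T_est = 47.32 + 4.968
T_est = 52.288

52.288


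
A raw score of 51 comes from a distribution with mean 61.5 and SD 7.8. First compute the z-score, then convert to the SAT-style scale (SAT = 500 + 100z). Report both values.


z = (X - mean) / SD = (51 - 61.5) / 7.8
z = -10.5 / 7.8
z = -1.3462
SAT-scale = SAT = 500 + 100z
Carry z at full precision (z = -10.5 / 7.8) into the conversion:
SAT-scale = 500 + 100 * (-10.5 / 7.8) = 500 + -1050 / 7.8
SAT-scale = 500 + -134.6154
SAT-scale = 365.3846

365.3846


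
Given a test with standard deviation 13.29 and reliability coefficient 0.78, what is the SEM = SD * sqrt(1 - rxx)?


SEM = SD * sqrt(1 - rxx)
SEM = 13.29 * sqrt(1 - 0.78)
SEM = 13.29 * sqrt(0.22) = 13.29 * 0.469042
SEM = 6.2336

6.2336


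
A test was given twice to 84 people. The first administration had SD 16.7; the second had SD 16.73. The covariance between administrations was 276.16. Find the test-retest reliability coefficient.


r = cov(X,Y) / (SD_X * SD_Y)
r = 276.16 / (16.7 * 16.73)
r = 276.16 / 279.391
r = 0.9884

0.9884


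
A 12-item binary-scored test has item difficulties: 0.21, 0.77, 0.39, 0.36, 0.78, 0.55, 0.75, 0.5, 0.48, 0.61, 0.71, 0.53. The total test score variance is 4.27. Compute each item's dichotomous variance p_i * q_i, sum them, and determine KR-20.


For each item, compute p_i * q_i:
  Item 1: 0.21 * 0.79 = 0.1659
  Item 2: 0.77 * 0.23 = 0.1771
  Item 3: 0.39 * 0.61 = 0.2379
  Item 4: 0.36 * 0.64 = 0.2304
  Item 5: 0.78 * 0.22 = 0.1716
  Item 6: 0.55 * 0.45 = 0.2475
  Item 7: 0.75 * 0.25 = 0.1875
  Item 8: 0.5 * 0.5 = 0.25
  Item 9: 0.48 * 0.52 = 0.2496
  Item 10: 0.61 * 0.39 = 0.2379
  Item 11: 0.71 * 0.29 = 0.2059
  Item 12: 0.53 * 0.47 = 0.2491
Sum(p_i * q_i) = 0.1659 + 0.1771 + 0.2379 + 0.2304 + 0.1716 + 0.2475 + 0.1875 + 0.25 + 0.2496 + 0.2379 + 0.2059 + 0.2491 = 2.6104
KR-20 = (k/(k-1)) * (1 - Sum(p_i*q_i) / Var_total)
= (12/11) * (1 - 2.6104/4.27)
= 1.0909 * 0.3887
KR-20 = 0.424

0.424


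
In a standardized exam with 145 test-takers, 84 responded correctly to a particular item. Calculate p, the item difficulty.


Item difficulty p = number correct / total examinees
p = 84 / 145
p = 0.5793

0.5793


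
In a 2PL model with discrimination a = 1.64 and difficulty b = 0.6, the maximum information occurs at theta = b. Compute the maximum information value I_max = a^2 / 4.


For 2PL, max info at theta = b = 0.6
I_max = a^2 / 4 = 1.64^2 / 4
= 2.6896 / 4
I_max = 0.6724

0.6724


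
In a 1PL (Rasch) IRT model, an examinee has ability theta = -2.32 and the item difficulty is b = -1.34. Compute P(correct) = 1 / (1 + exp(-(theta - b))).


theta - b = -2.32 - -1.34 = -0.98
exp(-(theta - b)) = exp(0.98) = 2.6645
P = 1 / (1 + 2.6645)
P = 0.2729

0.2729


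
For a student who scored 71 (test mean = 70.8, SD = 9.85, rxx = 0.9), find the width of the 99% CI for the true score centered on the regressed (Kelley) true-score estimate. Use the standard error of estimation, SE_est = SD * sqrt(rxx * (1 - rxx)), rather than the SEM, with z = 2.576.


True score estimate = 0.9*71 + 0.1*70.8 = 70.98
SE_est = SD * sqrt(rxx * (1 - rxx)) = 9.85 * sqrt(0.9 * 0.1) = 9.85 * sqrt(0.09) = 2.955
CI = T_est +/- z * SE_est, so width = 2 * z * SE_est = 2 * 2.576 * 2.955
Width = 15.2242

15.2242


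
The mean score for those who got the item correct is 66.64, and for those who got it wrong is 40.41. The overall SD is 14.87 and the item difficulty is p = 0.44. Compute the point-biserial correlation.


q = 1 - p = 0.56
rpb = ((M1 - M0) / SD) * sqrt(p * q)
rpb = ((66.64 - 40.41) / 14.87) * sqrt(0.44 * 0.56)
rpb = 0.8756

0.8756


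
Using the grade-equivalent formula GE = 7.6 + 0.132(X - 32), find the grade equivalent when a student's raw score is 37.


raw - median = 37 - 32 = 5
slope * diff = 0.132 * 5 = 0.66
GE = 7.6 + 0.66
GE = 8.26

8.26


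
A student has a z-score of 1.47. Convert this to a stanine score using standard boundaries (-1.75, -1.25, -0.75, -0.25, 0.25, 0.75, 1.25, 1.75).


Stanine boundaries: [-1.75, -1.25, -0.75, -0.25, 0.25, 0.75, 1.25, 1.75]
z = 1.47
Check each boundary:
  z >= -1.75 -> could be stanine 2
  z >= -1.25 -> could be stanine 3
  z >= -0.75 -> could be stanine 4
  z >= -0.25 -> could be stanine 5
  z >= 0.25 -> could be stanine 6
  z >= 0.75 -> could be stanine 7
  z >= 1.25 -> could be stanine 8
  z < 1.75
Highest qualifying boundary gives stanine = 8

8


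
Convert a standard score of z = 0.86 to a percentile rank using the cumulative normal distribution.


CDF(z) = 0.5 * (1 + erf(z/sqrt(2)))
erf(0.6081) = 0.6102
CDF = 0.8051
Percentile rank = 0.8051 * 100 = 80.51

80.51


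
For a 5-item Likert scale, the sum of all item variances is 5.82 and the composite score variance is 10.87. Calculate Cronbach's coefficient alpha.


alpha = (k/(k-1)) * (1 - sum(si^2)/s_total^2)
= (5/4) * (1 - 5.82/10.87)
alpha = 0.5807

0.5807


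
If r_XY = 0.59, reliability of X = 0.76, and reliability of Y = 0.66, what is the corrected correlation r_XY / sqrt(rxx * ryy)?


r_corrected = rxy / sqrt(rxx * ryy)
= 0.59 / sqrt(0.76 * 0.66)
= 0.59 / sqrt(0.5016)
= 0.59 / 0.708237
r_corrected = 0.8331

0.8331


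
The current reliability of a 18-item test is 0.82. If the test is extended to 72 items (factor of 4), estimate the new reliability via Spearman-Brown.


r_new = (n * rxx) / (1 + (n-1) * rxx)
r_new = (4 * 0.82) / (1 + 3 * 0.82)
r_new = 3.28 / 3.46
r_new = 0.948

0.948


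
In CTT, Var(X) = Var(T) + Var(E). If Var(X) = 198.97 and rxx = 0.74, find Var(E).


var_true = rxx * var_obs = 0.74 * 198.97 = 147.2378
var_error = var_obs - var_true
var_error = 198.97 - 147.2378
var_error = 51.7322

51.7322


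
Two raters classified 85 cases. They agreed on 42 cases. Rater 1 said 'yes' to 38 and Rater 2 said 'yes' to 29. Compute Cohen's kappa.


P_o = 42/85 = 0.494118
P_e = (38*29 + 47*56) / 7225 = 0.516817
kappa = (P_o - P_e) / (1 - P_e)
kappa = (0.494118 - 0.516817) / (1 - 0.516817)
kappa = -0.047

-0.047


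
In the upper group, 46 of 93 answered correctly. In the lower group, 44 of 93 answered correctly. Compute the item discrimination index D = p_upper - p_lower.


p_upper = 46/93 = 0.4946
p_lower = 44/93 = 0.4731
D = 0.4946 - 0.4731 = 0.0215

0.0215


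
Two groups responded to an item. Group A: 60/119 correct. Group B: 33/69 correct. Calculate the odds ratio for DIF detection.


Odds_A = 60/59 = 1.0169
Odds_B = 33/36 = 0.9167
OR = Odds_A / Odds_B = 1.0169 / 0.9167
Exactly, OR = (60 * 36) / (59 * 33) = 2160 / 1947
OR = 1.1094

1.1094


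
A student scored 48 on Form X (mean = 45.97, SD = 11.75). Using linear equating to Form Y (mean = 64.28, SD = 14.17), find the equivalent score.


slope = SD_Y / SD_X = 14.17 / 11.75 ~ 1.206
intercept = mean_Y - slope * mean_X = 64.28 - (14.17 / 11.75) * 45.97 ~ 8.8421
Y = slope * X + intercept. To avoid rounding drift from the rounded slope/intercept, evaluate the equivalent form Y = mean_Y + SD_Y * (X - mean_X) / SD_X at full precision:
Y = 64.28 + 14.17 * (48 - 45.97) / 11.75
Y = 64.28 + 14.17 * 2.03 / 11.75
Y = 64.28 + 28.7651 / 11.75
Y = 64.28 + 2.4481
Y = 66.7281

66.7281


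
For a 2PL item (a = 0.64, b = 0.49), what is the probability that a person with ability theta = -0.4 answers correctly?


a*(theta - b) = 0.64 * (-0.4 - 0.49) = -0.5696
exp(--0.5696) = 1.7676
P = 1 / (1 + 1.7676)
P = 0.3613

0.3613


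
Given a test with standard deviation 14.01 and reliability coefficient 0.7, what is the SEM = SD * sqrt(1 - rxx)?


SEM = SD * sqrt(1 - rxx)
SEM = 14.01 * sqrt(1 - 0.7)
SEM = 14.01 * sqrt(0.3) = 14.01 * 0.547723
SEM = 7.6736

7.6736


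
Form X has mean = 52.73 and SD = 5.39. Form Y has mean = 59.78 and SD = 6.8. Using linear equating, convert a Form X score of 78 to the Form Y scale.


slope = SD_Y / SD_X = 6.8 / 5.39 ~ 1.2616
intercept = mean_Y - slope * mean_X = 59.78 - (6.8 / 5.39) * 52.73 ~ -6.7439
Y = slope * X + intercept. To avoid rounding drift from the rounded slope/intercept, evaluate the equivalent form Y = mean_Y + SD_Y * (X - mean_X) / SD_X at full precision:
Y = 59.78 + 6.8 * (78 - 52.73) / 5.39
Y = 59.78 + 6.8 * 25.27 / 5.39
Y = 59.78 + 171.836 / 5.39
Y = 59.78 + 31.8805
Y = 91.6605

91.6605


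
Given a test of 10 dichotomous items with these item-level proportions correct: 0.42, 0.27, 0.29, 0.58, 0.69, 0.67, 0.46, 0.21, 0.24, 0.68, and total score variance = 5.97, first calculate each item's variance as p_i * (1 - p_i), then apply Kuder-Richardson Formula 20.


For each item, compute p_i * q_i:
  Item 1: 0.42 * 0.58 = 0.2436
  Item 2: 0.27 * 0.73 = 0.1971
  Item 3: 0.29 * 0.71 = 0.2059
  Item 4: 0.58 * 0.42 = 0.2436
  Item 5: 0.69 * 0.31 = 0.2139
  Item 6: 0.67 * 0.33 = 0.2211
  Item 7: 0.46 * 0.54 = 0.2484
  Item 8: 0.21 * 0.79 = 0.1659
  Item 9: 0.24 * 0.76 = 0.1824
  Item 10: 0.68 * 0.32 = 0.2176
Sum(p_i * q_i) = 0.2436 + 0.1971 + 0.2059 + 0.2436 + 0.2139 + 0.2211 + 0.2484 + 0.1659 + 0.1824 + 0.2176 = 2.1395
KR-20 = (k/(k-1)) * (1 - Sum(p_i*q_i) / Var_total)
= (10/9) * (1 - 2.1395/5.97)
= 1.1111 * 0.6416
KR-20 = 0.7129

0.7129


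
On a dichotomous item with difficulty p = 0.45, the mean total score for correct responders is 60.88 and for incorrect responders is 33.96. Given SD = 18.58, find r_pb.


q = 1 - p = 0.55
rpb = ((M1 - M0) / SD) * sqrt(p * q)
rpb = ((60.88 - 33.96) / 18.58) * sqrt(0.45 * 0.55)
rpb = 0.7208

0.7208


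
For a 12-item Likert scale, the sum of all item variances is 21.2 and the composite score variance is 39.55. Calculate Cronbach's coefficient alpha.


alpha = (k/(k-1)) * (1 - sum(si^2)/s_total^2)
= (12/11) * (1 - 21.2/39.55)
alpha = 0.5061

0.5061


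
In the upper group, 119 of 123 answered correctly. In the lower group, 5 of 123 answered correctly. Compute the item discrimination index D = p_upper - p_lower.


p_upper = 119/123 = 0.9675
p_lower = 5/123 = 0.0407
D = 0.9675 - 0.0407 = 0.9268

0.9268


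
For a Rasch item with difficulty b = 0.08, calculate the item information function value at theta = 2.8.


P = 1/(1+exp(-(2.8-0.08))) = 0.9382
I = P*(1-P) = 0.9382 * 0.0618
I = 0.058

0.058


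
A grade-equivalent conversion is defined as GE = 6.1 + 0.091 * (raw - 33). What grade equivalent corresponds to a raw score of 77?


raw - median = 77 - 33 = 44
slope * diff = 0.091 * 44 = 4.004
GE = 6.1 + 4.004
GE = 10.104

10.104


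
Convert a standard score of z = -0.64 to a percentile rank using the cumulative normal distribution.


CDF(z) = 0.5 * (1 + erf(z/sqrt(2)))
erf(-0.4525) = -0.4778
CDF = 0.2611
Percentile rank = 0.2611 * 100 = 26.11

26.11


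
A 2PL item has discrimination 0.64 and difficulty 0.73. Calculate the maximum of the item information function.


For 2PL, max info at theta = b = 0.73
I_max = a^2 / 4 = 0.64^2 / 4
= 0.4096 / 4
I_max = 0.1024

0.1024


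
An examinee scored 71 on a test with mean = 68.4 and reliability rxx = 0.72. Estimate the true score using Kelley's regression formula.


T_est = rxx * X + (1 - rxx) * mean
T_est = 0.72 * 71 + 0.28 * 68.4
T_est = 51.12 + 19.152
T_est = 70.272

70.272


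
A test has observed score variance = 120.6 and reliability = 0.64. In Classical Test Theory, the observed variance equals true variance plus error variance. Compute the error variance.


var_true = rxx * var_obs = 0.64 * 120.6 = 77.184
var_error = var_obs - var_true
var_error = 120.6 - 77.184
var_error = 43.416

43.416


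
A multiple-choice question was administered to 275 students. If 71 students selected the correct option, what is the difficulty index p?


Item difficulty p = number correct / total examinees
p = 71 / 275
p = 0.2582

0.2582


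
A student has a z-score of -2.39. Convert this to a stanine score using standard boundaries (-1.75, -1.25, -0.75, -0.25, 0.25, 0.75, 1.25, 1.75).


Stanine boundaries: [-1.75, -1.25, -0.75, -0.25, 0.25, 0.75, 1.25, 1.75]
z = -2.39
Check each boundary:
  z < -1.75
  z < -1.25
  z < -0.75
  z < -0.25
  z < 0.25
  z < 0.75
  z < 1.25
  z < 1.75
Highest qualifying boundary gives stanine = 1

1


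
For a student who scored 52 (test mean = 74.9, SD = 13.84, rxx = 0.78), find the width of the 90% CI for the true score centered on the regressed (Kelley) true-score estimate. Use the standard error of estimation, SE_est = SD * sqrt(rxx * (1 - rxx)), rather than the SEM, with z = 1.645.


True score estimate = 0.78*52 + 0.22*74.9 = 57.038
SE_est = SD * sqrt(rxx * (1 - rxx)) = 13.84 * sqrt(0.78 * 0.22) = 13.84 * sqrt(0.1716) = 5.733169
CI = T_est +/- z * SE_est, so width = 2 * z * SE_est = 2 * 1.645 * 5.733169
Width = 18.8621

18.8621


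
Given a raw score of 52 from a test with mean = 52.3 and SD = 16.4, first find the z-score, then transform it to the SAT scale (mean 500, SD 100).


z = (X - mean) / SD = (52 - 52.3) / 16.4
z = -0.3 / 16.4
z = -0.0183
SAT-scale = SAT = 500 + 100z
Carry z at full precision (z = -0.3 / 16.4) into the conversion:
SAT-scale = 500 + 100 * (-0.3 / 16.4) = 500 + -30 / 16.4
SAT-scale = 500 + -1.8293
SAT-scale = 498.1707

498.1707


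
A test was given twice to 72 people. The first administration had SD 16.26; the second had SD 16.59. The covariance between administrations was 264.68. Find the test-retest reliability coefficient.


r = cov(X,Y) / (SD_X * SD_Y)
r = 264.68 / (16.26 * 16.59)
r = 264.68 / 269.7534
r = 0.9812

0.9812


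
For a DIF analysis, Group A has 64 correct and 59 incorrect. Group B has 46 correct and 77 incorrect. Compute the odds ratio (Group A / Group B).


Odds_A = 64/59 = 1.0847
Odds_B = 46/77 = 0.5974
OR = Odds_A / Odds_B = 1.0847 / 0.5974
Exactly, OR = (64 * 77) / (59 * 46) = 4928 / 2714
OR = 1.8158

1.8158


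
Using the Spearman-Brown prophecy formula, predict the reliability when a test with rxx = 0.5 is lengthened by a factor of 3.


r_new = (n * rxx) / (1 + (n-1) * rxx)
r_new = (3 * 0.5) / (1 + 2 * 0.5)
r_new = 1.5 / 2.0
r_new = 0.75

0.75


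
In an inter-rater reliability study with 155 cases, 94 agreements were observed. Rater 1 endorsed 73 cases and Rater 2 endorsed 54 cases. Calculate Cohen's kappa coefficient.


P_o = 94/155 = 0.606452
P_e = (73*54 + 82*101) / 24025 = 0.508803
kappa = (P_o - P_e) / (1 - P_e)
kappa = (0.606452 - 0.508803) / (1 - 0.508803)
kappa = 0.1988

0.1988


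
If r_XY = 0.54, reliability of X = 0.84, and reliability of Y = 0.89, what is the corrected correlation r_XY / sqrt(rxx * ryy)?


r_corrected = rxy / sqrt(rxx * ryy)
= 0.54 / sqrt(0.84 * 0.89)
= 0.54 / sqrt(0.7476)
= 0.54 / 0.864639
r_corrected = 0.6245

0.6245


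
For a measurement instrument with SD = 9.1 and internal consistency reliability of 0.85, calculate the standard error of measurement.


SEM = SD * sqrt(1 - rxx)
SEM = 9.1 * sqrt(1 - 0.85)
SEM = 9.1 * sqrt(0.15) = 9.1 * 0.387298
SEM = 3.5244

3.5244


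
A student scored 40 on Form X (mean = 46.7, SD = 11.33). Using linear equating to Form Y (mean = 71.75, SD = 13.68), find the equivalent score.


slope = SD_Y / SD_X = 13.68 / 11.33 ~ 1.2074
intercept = mean_Y - slope * mean_X = 71.75 - (13.68 / 11.33) * 46.7 ~ 15.3638
Y = slope * X + intercept. To avoid rounding drift from the rounded slope/intercept, evaluate the equivalent form Y = mean_Y + SD_Y * (X - mean_X) / SD_X at full precision:
Y = 71.75 + 13.68 * (40 - 46.7) / 11.33
Y = 71.75 - 13.68 * 6.7 / 11.33
Y = 71.75 - 91.656 / 11.33
Y = 71.75 - 8.0897
Y = 63.6603

63.6603


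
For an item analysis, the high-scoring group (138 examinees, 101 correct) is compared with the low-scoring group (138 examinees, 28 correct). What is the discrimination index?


p_upper = 101/138 = 0.7319
p_lower = 28/138 = 0.2029
D = 0.7319 - 0.2029 = 0.529

0.529


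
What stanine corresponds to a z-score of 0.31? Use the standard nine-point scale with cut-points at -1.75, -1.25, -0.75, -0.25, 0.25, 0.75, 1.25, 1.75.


Stanine boundaries: [-1.75, -1.25, -0.75, -0.25, 0.25, 0.75, 1.25, 1.75]
z = 0.31
Check each boundary:
  z >= -1.75 -> could be stanine 2
  z >= -1.25 -> could be stanine 3
  z >= -0.75 -> could be stanine 4
  z >= -0.25 -> could be stanine 5
  z >= 0.25 -> could be stanine 6
  z < 0.75
  z < 1.25
  z < 1.75
Highest qualifying boundary gives stanine = 6

6


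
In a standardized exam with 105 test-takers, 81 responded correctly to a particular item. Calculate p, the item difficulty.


Item difficulty p = number correct / total examinees
p = 81 / 105
p = 0.7714

0.7714


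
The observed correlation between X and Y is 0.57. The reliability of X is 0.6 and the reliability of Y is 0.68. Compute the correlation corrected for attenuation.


r_corrected = rxy / sqrt(rxx * ryy)
= 0.57 / sqrt(0.6 * 0.68)
= 0.57 / sqrt(0.408)
= 0.57 / 0.638749
r_corrected = 0.8924

0.8924


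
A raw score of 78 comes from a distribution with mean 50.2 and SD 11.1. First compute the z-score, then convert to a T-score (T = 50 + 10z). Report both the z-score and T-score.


z = (X - mean) / SD = (78 - 50.2) / 11.1
z = 27.8 / 11.1
z = 2.5045
T-score = T = 50 + 10z
Carry z at full precision (z = 27.8 / 11.1) into the conversion:
T-score = 50 + 10 * (27.8 / 11.1) = 50 + 278 / 11.1
T-score = 50 + 25.045
T-score = 75.045

75.045


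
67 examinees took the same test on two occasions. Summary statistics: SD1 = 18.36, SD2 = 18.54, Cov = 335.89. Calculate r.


r = cov(X,Y) / (SD_X * SD_Y)
r = 335.89 / (18.36 * 18.54)
r = 335.89 / 340.3944
r = 0.9868

0.9868


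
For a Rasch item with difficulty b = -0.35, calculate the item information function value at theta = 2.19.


P = 1/(1+exp(-(2.19--0.35))) = 0.9269
I = P*(1-P) = 0.9269 * 0.0731
I = 0.0678

0.0678


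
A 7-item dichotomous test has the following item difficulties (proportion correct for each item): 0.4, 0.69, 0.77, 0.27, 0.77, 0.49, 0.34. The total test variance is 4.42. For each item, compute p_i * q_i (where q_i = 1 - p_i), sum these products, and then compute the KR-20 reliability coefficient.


For each item, compute p_i * q_i:
  Item 1: 0.4 * 0.6 = 0.24
  Item 2: 0.69 * 0.31 = 0.2139
  Item 3: 0.77 * 0.23 = 0.1771
  Item 4: 0.27 * 0.73 = 0.1971
  Item 5: 0.77 * 0.23 = 0.1771
  Item 6: 0.49 * 0.51 = 0.2499
  Item 7: 0.34 * 0.66 = 0.2244
Sum(p_i * q_i) = 0.24 + 0.2139 + 0.1771 + 0.1971 + 0.1771 + 0.2499 + 0.2244 = 1.4795
KR-20 = (k/(k-1)) * (1 - Sum(p_i*q_i) / Var_total)
= (7/6) * (1 - 1.4795/4.42)
= 1.1667 * 0.6653
KR-20 = 0.7762

0.7762


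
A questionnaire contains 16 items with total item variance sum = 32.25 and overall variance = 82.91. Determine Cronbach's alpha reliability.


alpha = (k/(k-1)) * (1 - sum(si^2)/s_total^2)
= (16/15) * (1 - 32.25/82.91)
alpha = 0.6518

0.6518


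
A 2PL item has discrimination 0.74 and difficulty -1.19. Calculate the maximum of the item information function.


For 2PL, max info at theta = b = -1.19
I_max = a^2 / 4 = 0.74^2 / 4
= 0.5476 / 4
I_max = 0.1369

0.1369


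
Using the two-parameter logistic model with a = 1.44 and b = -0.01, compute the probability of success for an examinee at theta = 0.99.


a*(theta - b) = 1.44 * (0.99 - -0.01) = 1.44
exp(-1.44) = 0.2369
P = 1 / (1 + 0.2369)
P = 0.8085

0.8085


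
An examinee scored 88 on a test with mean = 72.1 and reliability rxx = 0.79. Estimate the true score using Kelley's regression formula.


T_est = rxx * X + (1 - rxx) * mean
T_est = 0.79 * 88 + 0.21 * 72.1
T_est = 69.52 + 15.141
T_est = 84.661

84.661


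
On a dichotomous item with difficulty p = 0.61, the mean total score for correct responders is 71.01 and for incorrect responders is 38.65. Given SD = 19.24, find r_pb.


q = 1 - p = 0.39
rpb = ((M1 - M0) / SD) * sqrt(p * q)
rpb = ((71.01 - 38.65) / 19.24) * sqrt(0.61 * 0.39)
rpb = 0.8204

0.8204


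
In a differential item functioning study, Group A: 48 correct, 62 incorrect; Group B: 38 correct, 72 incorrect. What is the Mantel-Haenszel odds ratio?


Odds_A = 48/62 = 0.7742
Odds_B = 38/72 = 0.5278
OR = Odds_A / Odds_B = 0.7742 / 0.5278
Exactly, OR = (48 * 72) / (62 * 38) = 3456 / 2356
OR = 1.4669

1.4669


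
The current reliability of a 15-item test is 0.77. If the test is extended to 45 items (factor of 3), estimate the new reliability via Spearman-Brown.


r_new = (n * rxx) / (1 + (n-1) * rxx)
r_new = (3 * 0.77) / (1 + 2 * 0.77)
r_new = 2.31 / 2.54
r_new = 0.9094

0.9094


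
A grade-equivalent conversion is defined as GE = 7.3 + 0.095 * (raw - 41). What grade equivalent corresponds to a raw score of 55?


raw - median = 55 - 41 = 14
slope * diff = 0.095 * 14 = 1.33
GE = 7.3 + 1.33
GE = 8.63

8.63


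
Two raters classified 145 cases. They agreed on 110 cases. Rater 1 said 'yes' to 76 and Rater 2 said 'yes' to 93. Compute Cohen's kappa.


P_o = 110/145 = 0.758621
P_e = (76*93 + 69*52) / 21025 = 0.506825
kappa = (P_o - P_e) / (1 - P_e)
kappa = (0.758621 - 0.506825) / (1 - 0.506825)
kappa = 0.5106

0.5106


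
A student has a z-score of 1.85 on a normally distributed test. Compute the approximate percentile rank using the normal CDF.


CDF(z) = 0.5 * (1 + erf(z/sqrt(2)))
erf(1.3081) = 0.9357
CDF = 0.9678
Percentile rank = 0.9678 * 100 = 96.78

96.78


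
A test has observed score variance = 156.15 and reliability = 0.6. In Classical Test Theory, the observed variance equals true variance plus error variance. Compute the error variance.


var_true = rxx * var_obs = 0.6 * 156.15 = 93.69
var_error = var_obs - var_true
var_error = 156.15 - 93.69
var_error = 62.46

62.46


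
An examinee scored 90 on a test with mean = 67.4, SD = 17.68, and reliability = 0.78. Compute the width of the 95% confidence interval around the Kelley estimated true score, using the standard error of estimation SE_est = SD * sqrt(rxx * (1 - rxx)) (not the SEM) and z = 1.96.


True score estimate = 0.78*90 + 0.22*67.4 = 85.028
SE_est = SD * sqrt(rxx * (1 - rxx)) = 17.68 * sqrt(0.78 * 0.22) = 17.68 * sqrt(0.1716) = 7.323875
CI = T_est +/- z * SE_est, so width = 2 * z * SE_est = 2 * 1.96 * 7.323875
Width = 28.7096

28.7096


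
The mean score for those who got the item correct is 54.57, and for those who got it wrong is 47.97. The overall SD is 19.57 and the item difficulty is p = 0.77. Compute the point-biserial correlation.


q = 1 - p = 0.23
rpb = ((M1 - M0) / SD) * sqrt(p * q)
rpb = ((54.57 - 47.97) / 19.57) * sqrt(0.77 * 0.23)
rpb = 0.1419

0.1419


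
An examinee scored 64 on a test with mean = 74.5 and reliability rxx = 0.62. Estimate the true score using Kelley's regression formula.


T_est = rxx * X + (1 - rxx) * mean
T_est = 0.62 * 64 + 0.38 * 74.5
T_est = 39.68 + 28.31
T_est = 67.99

67.99


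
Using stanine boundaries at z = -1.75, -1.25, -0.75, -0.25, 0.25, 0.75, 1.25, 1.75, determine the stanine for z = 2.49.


Stanine boundaries: [-1.75, -1.25, -0.75, -0.25, 0.25, 0.75, 1.25, 1.75]
z = 2.49
Check each boundary:
  z >= -1.75 -> could be stanine 2
  z >= -1.25 -> could be stanine 3
  z >= -0.75 -> could be stanine 4
  z >= -0.25 -> could be stanine 5
  z >= 0.25 -> could be stanine 6
  z >= 0.75 -> could be stanine 7
  z >= 1.25 -> could be stanine 8
  z >= 1.75 -> could be stanine 9
Highest qualifying boundary gives stanine = 9

9


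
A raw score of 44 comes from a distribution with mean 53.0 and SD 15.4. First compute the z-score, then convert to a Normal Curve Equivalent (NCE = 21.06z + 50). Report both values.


z = (X - mean) / SD = (44 - 53.0) / 15.4
z = -9.0 / 15.4
z = -0.5844
NCE = NCE = 21.06z + 50
Carry z at full precision (z = -9.0 / 15.4) into the conversion:
NCE = 21.06 * (-9.0 / 15.4) + 50 = -189.54 / 15.4 + 50
NCE = -12.3078 + 50
NCE = 37.6922

37.6922


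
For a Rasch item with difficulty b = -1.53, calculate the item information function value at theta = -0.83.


P = 1/(1+exp(-(-0.83--1.53))) = 0.6682
I = P*(1-P) = 0.6682 * 0.3318
I = 0.2217

0.2217


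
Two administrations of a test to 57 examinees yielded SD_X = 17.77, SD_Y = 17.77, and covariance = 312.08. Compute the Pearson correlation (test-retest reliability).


r = cov(X,Y) / (SD_X * SD_Y)
r = 312.08 / (17.77 * 17.77)
r = 312.08 / 315.7729
r = 0.9883

0.9883


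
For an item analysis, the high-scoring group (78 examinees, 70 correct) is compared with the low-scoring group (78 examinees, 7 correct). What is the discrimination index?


p_upper = 70/78 = 0.8974
p_lower = 7/78 = 0.0897
D = 0.8974 - 0.0897 = 0.8077

0.8077


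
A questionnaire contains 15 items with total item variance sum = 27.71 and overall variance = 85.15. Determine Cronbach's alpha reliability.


alpha = (k/(k-1)) * (1 - sum(si^2)/s_total^2)
= (15/14) * (1 - 27.71/85.15)
alpha = 0.7228

0.7228


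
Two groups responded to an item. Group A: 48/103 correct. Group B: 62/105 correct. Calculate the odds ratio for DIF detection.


Odds_A = 48/55 = 0.8727
Odds_B = 62/43 = 1.4419
OR = Odds_A / Odds_B = 0.8727 / 1.4419
Exactly, OR = (48 * 43) / (55 * 62) = 2064 / 3410
OR = 0.6053

0.6053


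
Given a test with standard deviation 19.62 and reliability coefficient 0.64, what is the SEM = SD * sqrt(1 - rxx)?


SEM = SD * sqrt(1 - rxx)
SEM = 19.62 * sqrt(1 - 0.64)
SEM = 19.62 * sqrt(0.36) = 19.62 * 0.6
SEM = 11.772

11.772


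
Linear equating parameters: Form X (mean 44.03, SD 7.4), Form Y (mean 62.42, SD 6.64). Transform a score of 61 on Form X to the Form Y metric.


slope = SD_Y / SD_X = 6.64 / 7.4 ~ 0.8973
intercept = mean_Y - slope * mean_X = 62.42 - (6.64 / 7.4) * 44.03 ~ 22.912
Y = slope * X + intercept. To avoid rounding drift from the rounded slope/intercept, evaluate the equivalent form Y = mean_Y + SD_Y * (X - mean_X) / SD_X at full precision:
Y = 62.42 + 6.64 * (61 - 44.03) / 7.4
Y = 62.42 + 6.64 * 16.97 / 7.4
Y = 62.42 + 112.6808 / 7.4
Y = 62.42 + 15.2271
Y = 77.6471

77.6471


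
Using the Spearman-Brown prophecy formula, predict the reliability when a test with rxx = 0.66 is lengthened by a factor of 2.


r_new = (n * rxx) / (1 + (n-1) * rxx)
r_new = (2 * 0.66) / (1 + 1 * 0.66)
r_new = 1.32 / 1.66
r_new = 0.7952

0.7952


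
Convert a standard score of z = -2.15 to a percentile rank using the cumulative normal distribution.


CDF(z) = 0.5 * (1 + erf(z/sqrt(2)))
erf(-1.5203) = -0.9684
CDF = 0.0158
Percentile rank = 0.0158 * 100 = 1.58

1.58


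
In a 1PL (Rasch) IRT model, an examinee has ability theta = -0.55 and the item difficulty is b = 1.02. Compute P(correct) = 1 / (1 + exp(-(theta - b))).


theta - b = -0.55 - 1.02 = -1.57
exp(-(theta - b)) = exp(1.57) = 4.8066
P = 1 / (1 + 4.8066)
P = 0.1722

0.1722


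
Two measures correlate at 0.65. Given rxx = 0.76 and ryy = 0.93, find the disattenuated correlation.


r_corrected = rxy / sqrt(rxx * ryy)
= 0.65 / sqrt(0.76 * 0.93)
= 0.65 / sqrt(0.7068)
= 0.65 / 0.840714
r_corrected = 0.7732

0.7732


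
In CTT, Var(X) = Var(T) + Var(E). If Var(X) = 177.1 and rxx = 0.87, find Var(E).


var_true = rxx * var_obs = 0.87 * 177.1 = 154.077
var_error = var_obs - var_true
var_error = 177.1 - 154.077
var_error = 23.023

23.023
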